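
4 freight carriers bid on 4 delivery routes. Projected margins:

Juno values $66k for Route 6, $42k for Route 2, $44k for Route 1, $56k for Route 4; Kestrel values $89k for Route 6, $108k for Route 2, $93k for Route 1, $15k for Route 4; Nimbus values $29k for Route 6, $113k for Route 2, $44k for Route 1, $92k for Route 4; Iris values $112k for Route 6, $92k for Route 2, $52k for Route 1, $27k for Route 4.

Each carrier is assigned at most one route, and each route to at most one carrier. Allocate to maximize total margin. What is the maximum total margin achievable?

This is the linear assignment problem.
Optimal: Juno→Route 4 ($56k), Kestrel→Route 1 ($93k), Nimbus→Route 2 ($113k), Iris→Route 6 ($112k) — total 56+93+113+112 = $374k.
Row-greedy (each carrier in turn takes its best remaining route) gives $318k, worse by 56.
Every other assignment is strictly worse.

Max total: $374k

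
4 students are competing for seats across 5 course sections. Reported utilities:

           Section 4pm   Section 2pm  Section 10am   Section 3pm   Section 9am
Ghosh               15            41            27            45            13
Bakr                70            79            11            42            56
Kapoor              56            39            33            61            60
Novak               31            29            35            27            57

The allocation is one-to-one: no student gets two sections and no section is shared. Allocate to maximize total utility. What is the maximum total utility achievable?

This is the linear assignment problem.
Optimal: Ghosh→Section 3pm (45 points), Bakr→Section 2pm (79 points), Kapoor→Section 4pm (56 points), Novak→Section 9am (57 points) — total 45+79+56+57 = 237 points.
Column-greedy (each section in turn goes to its best remaining student) gives 207 points, worse by 30.
Swapping Bakr↔Kapoor (Bakr→Section 4pm 70 points, Kapoor→Section 2pm 39 points) loses 26.

Maximum total: 237 points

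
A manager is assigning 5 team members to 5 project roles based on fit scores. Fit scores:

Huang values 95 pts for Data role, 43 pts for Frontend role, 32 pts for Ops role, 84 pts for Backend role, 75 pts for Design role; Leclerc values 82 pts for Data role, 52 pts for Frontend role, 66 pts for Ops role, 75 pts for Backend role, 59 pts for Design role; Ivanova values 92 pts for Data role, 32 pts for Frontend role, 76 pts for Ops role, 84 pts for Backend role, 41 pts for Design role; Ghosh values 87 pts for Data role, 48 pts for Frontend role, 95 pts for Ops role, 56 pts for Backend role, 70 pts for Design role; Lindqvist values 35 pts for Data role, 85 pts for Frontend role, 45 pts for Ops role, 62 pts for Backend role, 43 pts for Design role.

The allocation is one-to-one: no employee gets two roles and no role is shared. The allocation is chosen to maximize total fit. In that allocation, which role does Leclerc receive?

Leclerc receives Backend role.

Optimal: Huang→Design role (75 pts), Leclerc→Backend role (75 pts), Ivanova→Data role (92 pts), Ghosh→Ops role (95 pts), Lindqvist→Frontend role (85 pts) — total 75+75+92+95+85 = 422 pts.
Swapping Huang↔Leclerc (Huang→Backend role 84 pts, Leclerc→Design role 59 pts) loses 7.
No other one-to-one assignment exceeds 422 pts.
Leclerc's own top role is Data role (82 pts), but forcing Leclerc→Data role and reassigning the rest optimally gives only 421 pts — worse by 1.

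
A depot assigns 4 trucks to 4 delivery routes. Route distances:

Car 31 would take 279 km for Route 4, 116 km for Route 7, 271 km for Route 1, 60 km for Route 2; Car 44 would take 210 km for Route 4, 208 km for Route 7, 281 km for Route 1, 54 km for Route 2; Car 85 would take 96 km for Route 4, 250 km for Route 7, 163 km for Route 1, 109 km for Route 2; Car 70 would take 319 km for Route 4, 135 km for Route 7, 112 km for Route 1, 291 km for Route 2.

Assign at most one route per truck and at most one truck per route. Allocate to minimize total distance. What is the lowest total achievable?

Min total: 378 km

Treat this as an assignment problem: match each truck to one route.
Optimal: Car 31→Route 7 (116 km), Car 44→Route 2 (54 km), Car 85→Route 4 (96 km), Car 70→Route 1 (112 km) — total 116+54+96+112 = 378 km.
Row-greedy (each truck in turn takes its cheapest remaining route) gives 476 km, worse by 98.
Next-best assignment: Car 31→Route 2, Car 44→Route 7, Car 85→Route 4, Car 70→Route 1 = 476 km.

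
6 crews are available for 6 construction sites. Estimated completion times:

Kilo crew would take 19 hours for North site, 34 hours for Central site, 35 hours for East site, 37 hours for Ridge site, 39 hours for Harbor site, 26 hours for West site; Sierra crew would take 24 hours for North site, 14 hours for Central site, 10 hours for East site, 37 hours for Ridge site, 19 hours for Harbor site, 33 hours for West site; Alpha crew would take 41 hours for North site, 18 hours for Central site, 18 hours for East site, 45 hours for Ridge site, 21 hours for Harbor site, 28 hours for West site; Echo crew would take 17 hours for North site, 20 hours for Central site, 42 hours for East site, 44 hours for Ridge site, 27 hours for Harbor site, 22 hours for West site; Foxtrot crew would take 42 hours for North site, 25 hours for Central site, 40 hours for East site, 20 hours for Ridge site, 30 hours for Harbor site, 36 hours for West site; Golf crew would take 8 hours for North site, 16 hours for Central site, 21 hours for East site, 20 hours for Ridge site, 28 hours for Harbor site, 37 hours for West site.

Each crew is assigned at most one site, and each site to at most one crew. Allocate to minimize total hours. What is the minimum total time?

Optimal: Kilo crew→West site (26 hours), Sierra crew→East site (10 hours), Alpha crew→Harbor site (21 hours), Echo crew→Central site (20 hours), Foxtrot crew→Ridge site (20 hours), Golf crew→North site (8 hours) — total 26+10+21+20+20+8 = 105 hours.
Column-greedy (each site in turn goes to its cheapest remaining crew) gives 113 hours, worse by 8.

Min total: 105 hours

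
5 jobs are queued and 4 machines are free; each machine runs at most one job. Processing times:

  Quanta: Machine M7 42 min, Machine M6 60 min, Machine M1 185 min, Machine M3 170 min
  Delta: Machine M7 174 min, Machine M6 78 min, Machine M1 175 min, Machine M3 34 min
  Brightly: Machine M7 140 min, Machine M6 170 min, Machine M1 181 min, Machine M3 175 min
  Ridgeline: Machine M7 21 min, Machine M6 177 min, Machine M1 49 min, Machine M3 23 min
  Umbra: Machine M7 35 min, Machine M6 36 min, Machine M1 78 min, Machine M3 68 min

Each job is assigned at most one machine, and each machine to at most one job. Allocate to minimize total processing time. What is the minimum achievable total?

Min total: 161 min

Optimal: Quanta→Machine M7 (42 min), Umbra→Machine M6 (36 min), Ridgeline→Machine M1 (49 min), Delta→Machine M3 (34 min) — total 42+36+49+34 = 161 min.
Row-greedy (each job in turn takes its cheapest remaining machine) gives 295 min, worse by 134.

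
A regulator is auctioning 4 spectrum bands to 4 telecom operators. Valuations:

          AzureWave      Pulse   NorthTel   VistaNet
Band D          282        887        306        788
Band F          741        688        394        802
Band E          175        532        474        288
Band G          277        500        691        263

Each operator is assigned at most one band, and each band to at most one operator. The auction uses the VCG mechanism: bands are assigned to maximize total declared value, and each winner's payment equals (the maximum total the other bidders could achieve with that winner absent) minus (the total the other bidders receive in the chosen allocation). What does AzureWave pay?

AzureWave pays $369M.

Efficient allocation: AzureWave→Band F ($741M), Pulse→Band E ($532M), NorthTel→Band G ($691M), VistaNet→Band D ($788M); total welfare W = $2752M.
AzureWave receives Band F at value $741M, so the others get W − 741 = $2011M.
Without AzureWave: best allocation of the remaining 3 bidders over all 4 bands is Pulse→Band D ($887M), NorthTel→Band G ($691M), VistaNet→Band F ($802M), total $2380M.
VCG payment = (others' best without AzureWave) − (others' welfare with AzureWave) = 2380 − 2011 = $369M.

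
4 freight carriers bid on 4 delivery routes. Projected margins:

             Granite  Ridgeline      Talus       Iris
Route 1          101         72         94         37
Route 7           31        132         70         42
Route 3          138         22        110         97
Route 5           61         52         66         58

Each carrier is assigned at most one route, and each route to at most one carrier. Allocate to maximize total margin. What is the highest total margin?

Maximum total: $422k

Optimal: Granite→Route 3 ($138k), Ridgeline→Route 7 ($132k), Talus→Route 1 ($94k), Iris→Route 5 ($58k) — total 138+132+94+58 = $422k.
Swapping Talus↔Ridgeline (Talus→Route 7 $70k, Ridgeline→Route 1 $72k) loses 84.
Checked against all permutations: $422k is optimal.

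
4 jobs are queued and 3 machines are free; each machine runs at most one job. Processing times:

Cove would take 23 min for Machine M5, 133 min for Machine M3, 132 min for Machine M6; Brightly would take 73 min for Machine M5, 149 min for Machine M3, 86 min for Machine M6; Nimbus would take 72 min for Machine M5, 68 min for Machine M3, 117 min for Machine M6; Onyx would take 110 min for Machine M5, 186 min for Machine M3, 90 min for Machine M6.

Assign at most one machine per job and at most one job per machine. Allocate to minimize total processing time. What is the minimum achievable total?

Minimum total: 177 min

This is the linear assignment problem.
Optimal: Cove→Machine M5 (23 min), Nimbus→Machine M3 (68 min), Brightly→Machine M6 (86 min) — total 23+68+86 = 177 min.
Swapping Cove↔Nimbus (Cove→Machine M3 133 min, Nimbus→Machine M5 72 min) adds 114.
No other one-to-one assignment undercuts 177 min.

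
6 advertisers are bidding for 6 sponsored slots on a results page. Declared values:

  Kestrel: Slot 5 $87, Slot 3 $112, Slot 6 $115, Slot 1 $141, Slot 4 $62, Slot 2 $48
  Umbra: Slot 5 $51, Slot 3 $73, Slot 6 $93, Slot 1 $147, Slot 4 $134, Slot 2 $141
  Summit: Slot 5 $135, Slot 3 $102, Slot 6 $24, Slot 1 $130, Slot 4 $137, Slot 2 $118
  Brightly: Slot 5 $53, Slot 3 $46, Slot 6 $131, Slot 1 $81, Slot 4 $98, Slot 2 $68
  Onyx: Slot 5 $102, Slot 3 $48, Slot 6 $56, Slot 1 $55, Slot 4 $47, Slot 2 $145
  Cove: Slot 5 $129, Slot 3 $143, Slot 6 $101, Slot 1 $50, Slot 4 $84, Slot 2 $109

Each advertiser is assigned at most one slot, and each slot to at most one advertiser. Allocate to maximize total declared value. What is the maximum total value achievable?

Maximum total: $829

Treat this as an assignment problem: match each advertiser to one slot.
Optimal: Kestrel→Slot 1 ($141), Umbra→Slot 4 ($134), Summit→Slot 5 ($135), Brightly→Slot 6 ($131), Onyx→Slot 2 ($145), Cove→Slot 3 ($143) — total 141+134+135+131+145+143 = $829.
Max-entry greedy (repeatedly take the single best remaining cell) gives $790, worse by 39.
Next-best assignment: Kestrel→Slot 3, Umbra→Slot 1, Summit→Slot 4, Brightly→Slot 6, Onyx→Slot 2, Cove→Slot 5 = $801.
No other one-to-one assignment exceeds $829.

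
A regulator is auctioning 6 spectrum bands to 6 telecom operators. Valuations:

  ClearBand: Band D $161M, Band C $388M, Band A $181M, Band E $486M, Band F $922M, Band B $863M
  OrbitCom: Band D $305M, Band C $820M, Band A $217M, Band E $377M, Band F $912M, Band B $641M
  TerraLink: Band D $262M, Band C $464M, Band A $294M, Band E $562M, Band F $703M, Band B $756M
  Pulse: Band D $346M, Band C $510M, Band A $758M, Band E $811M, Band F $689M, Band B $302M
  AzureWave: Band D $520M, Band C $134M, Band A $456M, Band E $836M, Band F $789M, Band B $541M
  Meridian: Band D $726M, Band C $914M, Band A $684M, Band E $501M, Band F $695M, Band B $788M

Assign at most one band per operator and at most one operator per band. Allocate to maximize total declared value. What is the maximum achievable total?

Maximum total: $4818M

Treat this as an assignment problem: match each operator to one band.
Optimal: ClearBand→Band F ($922M), OrbitCom→Band C ($820M), TerraLink→Band B ($756M), Pulse→Band A ($758M), AzureWave→Band E ($836M), Meridian→Band D ($726M) — total 922+820+756+758+836+726 = $4818M.
Row-greedy (each operator in turn takes its best remaining band) gives $4513M, worse by 305.
Next-best assignment: ClearBand→Band B, OrbitCom→Band C, TerraLink→Band F, Pulse→Band A, AzureWave→Band E, Meridian→Band D = $4706M.
Every other assignment is strictly worse.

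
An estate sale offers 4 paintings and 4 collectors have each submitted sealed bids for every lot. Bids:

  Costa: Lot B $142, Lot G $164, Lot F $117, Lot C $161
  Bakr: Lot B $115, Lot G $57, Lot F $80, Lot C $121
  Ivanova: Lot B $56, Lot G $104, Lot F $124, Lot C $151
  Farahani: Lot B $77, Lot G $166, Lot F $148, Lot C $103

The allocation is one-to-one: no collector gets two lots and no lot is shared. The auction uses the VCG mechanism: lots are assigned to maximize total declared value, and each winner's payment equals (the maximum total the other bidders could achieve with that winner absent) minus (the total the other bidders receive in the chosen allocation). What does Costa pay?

Costa pays $18.

Efficient allocation: Costa→Lot G ($164), Bakr→Lot B ($115), Ivanova→Lot C ($151), Farahani→Lot F ($148); total welfare W = $578.
Costa receives Lot G at value $164, so the others get W − 164 = $414.
Without Costa: best allocation of the remaining 3 bidders over all 4 lots is Bakr→Lot B ($115), Ivanova→Lot C ($151), Farahani→Lot G ($166), total $432.
VCG payment = (others' best without Costa) − (others' welfare with Costa) = 432 − 414 = $18.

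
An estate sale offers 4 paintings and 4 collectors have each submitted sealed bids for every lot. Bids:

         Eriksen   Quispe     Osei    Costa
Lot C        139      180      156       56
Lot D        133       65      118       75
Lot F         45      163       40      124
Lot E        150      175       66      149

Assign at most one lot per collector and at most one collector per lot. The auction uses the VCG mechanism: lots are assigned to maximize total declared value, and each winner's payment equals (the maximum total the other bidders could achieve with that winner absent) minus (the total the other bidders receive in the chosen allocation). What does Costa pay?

Efficient allocation: Eriksen→Lot D ($133), Quispe→Lot F ($163), Osei→Lot C ($156), Costa→Lot E ($149); total welfare W = $601.
Costa receives Lot E at value $149, so the others get W − 149 = $452.
Without Costa: best allocation of the remaining 3 bidders over all 4 lots is Eriksen→Lot E ($150), Quispe→Lot F ($163), Osei→Lot C ($156), total $469.
VCG payment = (others' best without Costa) − (others' welfare with Costa) = 469 − 452 = $17.

Costa pays $17.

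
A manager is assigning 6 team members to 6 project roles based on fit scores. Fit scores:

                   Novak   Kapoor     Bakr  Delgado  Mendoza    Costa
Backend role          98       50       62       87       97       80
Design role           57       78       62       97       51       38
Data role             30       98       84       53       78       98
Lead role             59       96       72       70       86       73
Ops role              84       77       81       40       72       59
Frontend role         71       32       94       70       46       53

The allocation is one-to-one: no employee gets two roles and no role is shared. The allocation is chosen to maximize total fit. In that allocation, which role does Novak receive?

This is a one-to-one assignment (maximum-weight bipartite matching).
Optimal: Novak→Ops role (84 pts), Kapoor→Lead role (96 pts), Bakr→Frontend role (94 pts), Delgado→Design role (97 pts), Mendoza→Backend role (97 pts), Costa→Data role (98 pts) — total 84+96+94+97+97+98 = 566 pts.
Column-greedy (each role in turn goes to its best remaining employee) gives 513 pts, worse by 53.
Novak's own top role is Backend role (98 pts), but forcing Novak→Backend role and reassigning the rest optimally gives only 555 pts — worse by 11.

Novak receives Ops role.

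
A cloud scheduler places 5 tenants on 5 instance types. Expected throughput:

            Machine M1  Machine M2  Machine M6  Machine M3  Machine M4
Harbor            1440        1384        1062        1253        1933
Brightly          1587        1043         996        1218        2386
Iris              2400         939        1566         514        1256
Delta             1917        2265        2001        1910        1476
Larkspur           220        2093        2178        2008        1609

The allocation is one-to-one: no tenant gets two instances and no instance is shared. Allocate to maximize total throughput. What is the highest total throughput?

Optimal: Harbor→Machine M3 (1253 ops/s), Brightly→Machine M4 (2386 ops/s), Iris→Machine M1 (2400 ops/s), Delta→Machine M2 (2265 ops/s), Larkspur→Machine M6 (2178 ops/s) — total 1253+2386+2400+2265+2178 = 10482 ops/s.
Row-greedy (each tenant in turn takes its best remaining instance) gives 9359 ops/s, worse by 1123.
Next-best assignment: Harbor→Machine M2, Brightly→Machine M4, Iris→Machine M1, Delta→Machine M3, Larkspur→Machine M6 = 10258 ops/s.
Every other assignment is strictly worse.

Max total: 10482 ops/s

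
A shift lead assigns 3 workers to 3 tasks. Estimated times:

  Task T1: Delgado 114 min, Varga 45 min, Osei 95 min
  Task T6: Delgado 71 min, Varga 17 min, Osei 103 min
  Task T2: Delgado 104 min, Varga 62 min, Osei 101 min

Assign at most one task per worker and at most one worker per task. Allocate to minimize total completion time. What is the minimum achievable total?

Min total: 216 min

This is a one-to-one assignment (minimum-cost bipartite matching).
Optimal: Delgado→Task T2 (104 min), Varga→Task T6 (17 min), Osei→Task T1 (95 min) — total 104+17+95 = 216 min.
Next-best assignment: Delgado→Task T6, Varga→Task T1, Osei→Task T2 = 217 min.
Swapping Delgado↔Varga (Delgado→Task T6 71 min, Varga→Task T2 62 min) adds 12.
No other one-to-one assignment undercuts 216 min.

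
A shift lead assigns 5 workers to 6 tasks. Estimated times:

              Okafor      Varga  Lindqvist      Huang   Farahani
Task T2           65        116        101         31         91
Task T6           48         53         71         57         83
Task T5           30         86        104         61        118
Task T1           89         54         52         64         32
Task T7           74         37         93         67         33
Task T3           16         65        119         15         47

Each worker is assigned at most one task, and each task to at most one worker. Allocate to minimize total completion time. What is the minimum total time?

Minimum total: 183 min

Optimal: Okafor→Task T5 (30 min), Varga→Task T6 (53 min), Lindqvist→Task T1 (52 min), Huang→Task T3 (15 min), Farahani→Task T7 (33 min) — total 30+53+52+15+33 = 183 min.
Next-best assignment: Okafor→Task T5, Varga→Task T7, Lindqvist→Task T6, Huang→Task T3, Farahani→Task T1 = 185 min.
Swapping Farahani↔Varga (Farahani→Task T6 83 min, Varga→Task T7 37 min) adds 34.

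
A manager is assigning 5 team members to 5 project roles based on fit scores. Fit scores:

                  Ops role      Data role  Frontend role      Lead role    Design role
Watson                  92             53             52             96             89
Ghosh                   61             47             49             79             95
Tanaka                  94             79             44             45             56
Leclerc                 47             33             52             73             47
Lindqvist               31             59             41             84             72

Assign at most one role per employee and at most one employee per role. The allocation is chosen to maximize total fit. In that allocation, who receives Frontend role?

Leclerc receives Frontend role.

Optimal: Watson→Ops role (92 pts), Ghosh→Design role (95 pts), Tanaka→Data role (79 pts), Leclerc→Frontend role (52 pts), Lindqvist→Lead role (84 pts) — total 92+95+79+52+84 = 402 pts.
Checked against all permutations: 402 pts is optimal.
Leclerc's own top role is Lead role (73 pts), but forcing Leclerc→Lead role and reassigning the rest optimally gives only 380 pts — worse by 22.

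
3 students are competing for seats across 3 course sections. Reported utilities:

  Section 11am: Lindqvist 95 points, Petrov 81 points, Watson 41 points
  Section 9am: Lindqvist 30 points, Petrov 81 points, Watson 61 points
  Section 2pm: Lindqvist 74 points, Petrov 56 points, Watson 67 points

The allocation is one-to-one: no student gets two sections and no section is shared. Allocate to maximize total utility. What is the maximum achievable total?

Optimal: Lindqvist→Section 11am (95 points), Petrov→Section 9am (81 points), Watson→Section 2pm (67 points) — total 95+81+67 = 243 points.
Swapping Watson↔Petrov (Watson→Section 9am 61 points, Petrov→Section 2pm 56 points) loses 31.
Checked against all permutations: 243 points is optimal.

Max total: 243 points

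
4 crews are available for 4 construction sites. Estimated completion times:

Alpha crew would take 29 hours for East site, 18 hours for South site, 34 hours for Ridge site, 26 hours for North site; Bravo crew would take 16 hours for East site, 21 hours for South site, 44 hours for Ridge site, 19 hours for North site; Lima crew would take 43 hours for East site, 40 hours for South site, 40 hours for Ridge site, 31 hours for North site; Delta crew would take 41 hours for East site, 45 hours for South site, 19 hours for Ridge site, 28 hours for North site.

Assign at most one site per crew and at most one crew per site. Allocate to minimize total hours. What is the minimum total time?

Optimal: Alpha crew→South site (18 hours), Bravo crew→East site (16 hours), Lima crew→North site (31 hours), Delta crew→Ridge site (19 hours) — total 18+16+31+19 = 84 hours.
Next-best assignment: Alpha crew→South site, Bravo crew→North site, Lima crew→East site, Delta crew→Ridge site = 99 hours.
Swapping Alpha crew↔Bravo crew (Alpha crew→East site 29 hours, Bravo crew→South site 21 hours) adds 16.

Minimum total: 84 hours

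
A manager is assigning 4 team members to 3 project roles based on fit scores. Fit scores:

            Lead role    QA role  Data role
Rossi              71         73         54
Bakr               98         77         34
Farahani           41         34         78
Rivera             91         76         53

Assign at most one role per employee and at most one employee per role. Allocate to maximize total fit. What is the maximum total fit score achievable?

Max total: 252 pts

Optimal: Bakr→Lead role (98 pts), Rivera→QA role (76 pts), Farahani→Data role (78 pts) — total 98+76+78 = 252 pts.
Row-greedy (each employee in turn takes its best remaining role) gives 249 pts, worse by 3.
Swapping Farahani↔Rivera (Farahani→QA role 34 pts, Rivera→Data role 53 pts) loses 67.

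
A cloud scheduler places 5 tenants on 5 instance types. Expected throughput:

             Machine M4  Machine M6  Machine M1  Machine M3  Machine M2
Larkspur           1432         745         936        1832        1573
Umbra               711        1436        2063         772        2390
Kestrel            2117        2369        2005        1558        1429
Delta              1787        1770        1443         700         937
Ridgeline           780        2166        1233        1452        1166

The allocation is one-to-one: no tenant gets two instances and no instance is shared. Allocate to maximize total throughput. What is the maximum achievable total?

Optimal: Larkspur→Machine M3 (1832 ops/s), Umbra→Machine M2 (2390 ops/s), Kestrel→Machine M1 (2005 ops/s), Delta→Machine M4 (1787 ops/s), Ridgeline→Machine M6 (2166 ops/s) — total 1832+2390+2005+1787+2166 = 10180 ops/s.
Column-greedy (each instance in turn goes to its best remaining tenant) gives 9115 ops/s, worse by 1065.
Next-best assignment: Larkspur→Machine M3, Umbra→Machine M2, Kestrel→Machine M4, Delta→Machine M1, Ridgeline→Machine M6 = 9948 ops/s.
Swapping Delta↔Larkspur (Delta→Machine M3 700 ops/s, Larkspur→Machine M4 1432 ops/s) loses 1487.
Checked against all permutations: 10180 ops/s is optimal.

Maximum total: 10180 ops/s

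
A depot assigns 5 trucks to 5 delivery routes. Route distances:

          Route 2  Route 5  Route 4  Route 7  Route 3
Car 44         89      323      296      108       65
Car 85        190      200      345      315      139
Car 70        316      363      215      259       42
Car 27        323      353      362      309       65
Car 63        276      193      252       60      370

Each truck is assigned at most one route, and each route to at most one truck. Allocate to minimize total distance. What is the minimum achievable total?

Minimum total: 629 km

Treat this as an assignment problem: match each truck to one route.
Optimal: Car 44→Route 2 (89 km), Car 85→Route 5 (200 km), Car 70→Route 4 (215 km), Car 27→Route 3 (65 km), Car 63→Route 7 (60 km) — total 89+200+215+65+60 = 629 km.
Row-greedy (each truck in turn takes its cheapest remaining route) gives 972 km, worse by 343.
Checked against all permutations: 629 km is optimal.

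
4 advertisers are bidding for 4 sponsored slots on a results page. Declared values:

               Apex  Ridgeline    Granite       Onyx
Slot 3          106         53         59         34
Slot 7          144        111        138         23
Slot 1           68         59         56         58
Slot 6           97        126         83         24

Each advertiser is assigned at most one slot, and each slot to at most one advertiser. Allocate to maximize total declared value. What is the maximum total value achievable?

Treat this as an assignment problem: match each advertiser to one slot.
Optimal: Apex→Slot 3 ($106), Ridgeline→Slot 6 ($126), Granite→Slot 7 ($138), Onyx→Slot 1 ($58) — total 106+126+138+58 = $428.
Max-entry greedy (repeatedly take the single best remaining cell) gives $387, worse by 41.
Next-best assignment: Apex→Slot 7, Ridgeline→Slot 6, Granite→Slot 3, Onyx→Slot 1 = $387.
Swapping Onyx↔Ridgeline (Onyx→Slot 6 $24, Ridgeline→Slot 1 $59) loses 101.
Checked against all permutations: $428 is optimal.

Max total: $428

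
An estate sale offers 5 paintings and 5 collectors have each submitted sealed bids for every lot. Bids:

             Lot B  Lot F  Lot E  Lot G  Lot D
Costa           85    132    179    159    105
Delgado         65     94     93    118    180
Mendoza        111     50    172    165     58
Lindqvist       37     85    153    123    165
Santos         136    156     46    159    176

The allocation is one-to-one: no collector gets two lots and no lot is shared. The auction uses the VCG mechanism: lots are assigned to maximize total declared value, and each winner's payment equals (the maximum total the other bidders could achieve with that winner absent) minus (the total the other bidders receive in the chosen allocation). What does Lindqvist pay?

Lindqvist pays $67.

Efficient allocation: Costa→Lot F ($132), Delgado→Lot D ($180), Mendoza→Lot G ($165), Lindqvist→Lot E ($153), Santos→Lot B ($136); total welfare W = $766.
Lindqvist receives Lot E at value $153, so the others get W − 153 = $613.
Without Lindqvist: best allocation of the remaining 4 bidders over all 5 lots is Costa→Lot E ($179), Delgado→Lot D ($180), Mendoza→Lot G ($165), Santos→Lot F ($156), total $680.
VCG payment = (others' best without Lindqvist) − (others' welfare with Lindqvist) = 680 − 613 = $67.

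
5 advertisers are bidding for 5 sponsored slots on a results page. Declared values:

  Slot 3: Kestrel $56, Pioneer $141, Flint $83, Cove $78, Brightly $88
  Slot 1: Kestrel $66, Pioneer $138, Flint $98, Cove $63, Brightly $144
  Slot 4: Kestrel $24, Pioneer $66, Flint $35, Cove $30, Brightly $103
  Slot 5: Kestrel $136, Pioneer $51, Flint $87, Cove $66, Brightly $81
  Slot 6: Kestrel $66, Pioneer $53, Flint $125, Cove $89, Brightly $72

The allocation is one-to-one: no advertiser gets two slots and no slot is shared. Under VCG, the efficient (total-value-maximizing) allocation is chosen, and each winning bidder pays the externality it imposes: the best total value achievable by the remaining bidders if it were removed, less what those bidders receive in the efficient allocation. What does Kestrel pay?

Kestrel pays $32.

Efficient allocation: Kestrel→Slot 5 ($136), Pioneer→Slot 1 ($138), Flint→Slot 6 ($125), Cove→Slot 3 ($78), Brightly→Slot 4 ($103); total welfare W = $580.
Kestrel receives Slot 5 at value $136, so the others get W − 136 = $444.
Without Kestrel: best allocation of the remaining 4 bidders over all 5 slots is Pioneer→Slot 3 ($141), Flint→Slot 6 ($125), Cove→Slot 5 ($66), Brightly→Slot 1 ($144), total $476.
VCG payment = (others' best without Kestrel) − (others' welfare with Kestrel) = 476 − 444 = $32.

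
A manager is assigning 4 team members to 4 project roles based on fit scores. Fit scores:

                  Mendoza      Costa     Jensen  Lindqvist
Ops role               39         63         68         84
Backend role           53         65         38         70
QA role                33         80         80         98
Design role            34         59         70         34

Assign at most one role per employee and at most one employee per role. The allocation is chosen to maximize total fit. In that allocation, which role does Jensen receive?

Jensen receives Design role.

Optimal: Mendoza→Backend role (53 pts), Costa→QA role (80 pts), Jensen→Design role (70 pts), Lindqvist→Ops role (84 pts) — total 53+80+70+84 = 287 pts.
Column-greedy (each role in turn goes to its best remaining employee) gives 263 pts, worse by 24.
Next-best assignment: Mendoza→Backend role, Costa→Ops role, Jensen→Design role, Lindqvist→QA role = 284 pts.
No other one-to-one assignment exceeds 287 pts.
Jensen's own top role is QA role (80 pts), but forcing Jensen→QA role and reassigning the rest optimally gives only 276 pts — worse by 11.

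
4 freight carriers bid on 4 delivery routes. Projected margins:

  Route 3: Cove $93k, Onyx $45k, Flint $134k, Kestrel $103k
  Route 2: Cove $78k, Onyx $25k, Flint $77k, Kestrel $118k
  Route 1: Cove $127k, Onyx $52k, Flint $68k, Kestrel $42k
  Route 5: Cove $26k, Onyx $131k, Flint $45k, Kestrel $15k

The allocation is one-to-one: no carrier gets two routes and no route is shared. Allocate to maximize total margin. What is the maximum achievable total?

Max total: $510k

This is a one-to-one assignment (maximum-weight bipartite matching).
Optimal: Cove→Route 1 ($127k), Onyx→Route 5 ($131k), Flint→Route 3 ($134k), Kestrel→Route 2 ($118k) — total 127+131+134+118 = $510k.
Next-best assignment: Cove→Route 1, Onyx→Route 5, Flint→Route 2, Kestrel→Route 3 = $438k.
No other one-to-one assignment exceeds $510k.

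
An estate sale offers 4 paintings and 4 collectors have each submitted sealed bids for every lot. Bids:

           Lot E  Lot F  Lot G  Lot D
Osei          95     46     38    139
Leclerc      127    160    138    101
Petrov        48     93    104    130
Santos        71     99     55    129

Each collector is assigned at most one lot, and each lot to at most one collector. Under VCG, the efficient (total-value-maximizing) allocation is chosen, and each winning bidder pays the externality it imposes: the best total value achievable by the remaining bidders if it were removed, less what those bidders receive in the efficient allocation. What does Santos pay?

Efficient allocation: Osei→Lot E ($95), Leclerc→Lot F ($160), Petrov→Lot G ($104), Santos→Lot D ($129); total welfare W = $488.
Santos receives Lot D at value $129, so the others get W − 129 = $359.
Without Santos: best allocation of the remaining 3 bidders over all 4 lots is Osei→Lot D ($139), Leclerc→Lot F ($160), Petrov→Lot G ($104), total $403.
VCG payment = (others' best without Santos) − (others' welfare with Santos) = 403 − 359 = $44.

Santos pays $44.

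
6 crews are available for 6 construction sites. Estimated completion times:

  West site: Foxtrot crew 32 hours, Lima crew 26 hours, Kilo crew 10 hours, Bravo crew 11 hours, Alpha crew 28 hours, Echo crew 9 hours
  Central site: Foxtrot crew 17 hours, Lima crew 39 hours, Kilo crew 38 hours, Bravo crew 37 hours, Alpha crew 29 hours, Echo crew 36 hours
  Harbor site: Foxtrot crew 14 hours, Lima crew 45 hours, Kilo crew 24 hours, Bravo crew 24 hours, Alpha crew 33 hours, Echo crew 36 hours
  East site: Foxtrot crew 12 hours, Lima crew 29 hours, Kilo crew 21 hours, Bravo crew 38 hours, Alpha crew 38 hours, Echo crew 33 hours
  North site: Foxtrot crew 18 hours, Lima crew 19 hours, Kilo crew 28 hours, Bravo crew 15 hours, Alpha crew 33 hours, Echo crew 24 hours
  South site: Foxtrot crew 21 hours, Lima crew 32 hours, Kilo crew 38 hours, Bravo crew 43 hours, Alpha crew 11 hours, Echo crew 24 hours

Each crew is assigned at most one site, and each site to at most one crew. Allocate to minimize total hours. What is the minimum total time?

Min total: 101 hours

Treat this as an assignment problem: match each crew to one site.
Optimal: Foxtrot crew→Central site (17 hours), Lima crew→North site (19 hours), Kilo crew→East site (21 hours), Bravo crew→Harbor site (24 hours), Alpha crew→South site (11 hours), Echo crew→West site (9 hours) — total 17+19+21+24+11+9 = 101 hours.
Row-greedy (each crew in turn takes its cheapest remaining site) gives 112 hours, worse by 11.
Swapping Echo crew↔Foxtrot crew (Echo crew→Central site 36 hours, Foxtrot crew→West site 32 hours) adds 42.
Checked against all permutations: 101 hours is optimal.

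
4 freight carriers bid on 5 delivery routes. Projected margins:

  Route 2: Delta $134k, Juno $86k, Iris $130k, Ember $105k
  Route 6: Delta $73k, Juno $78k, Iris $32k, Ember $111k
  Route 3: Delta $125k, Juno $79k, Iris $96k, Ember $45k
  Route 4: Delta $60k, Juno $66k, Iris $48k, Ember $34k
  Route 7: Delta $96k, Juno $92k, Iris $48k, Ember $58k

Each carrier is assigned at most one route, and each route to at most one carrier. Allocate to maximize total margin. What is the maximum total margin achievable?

Max total: $458k

Optimal: Delta→Route 3 ($125k), Juno→Route 7 ($92k), Iris→Route 2 ($130k), Ember→Route 6 ($111k) — total 125+92+130+111 = $458k.
Swapping Juno↔Iris (Juno→Route 2 $86k, Iris→Route 7 $48k) loses 88.
Checked against all permutations: $458k is optimal.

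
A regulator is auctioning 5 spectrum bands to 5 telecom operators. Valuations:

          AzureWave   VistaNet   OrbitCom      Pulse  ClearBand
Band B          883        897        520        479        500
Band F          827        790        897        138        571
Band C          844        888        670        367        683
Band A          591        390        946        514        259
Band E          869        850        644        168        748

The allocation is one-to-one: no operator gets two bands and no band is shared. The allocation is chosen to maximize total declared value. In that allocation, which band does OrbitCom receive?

OrbitCom receives Band F.

Optimal: AzureWave→Band B ($883M), VistaNet→Band C ($888M), OrbitCom→Band F ($897M), Pulse→Band A ($514M), ClearBand→Band E ($748M) — total 883+888+897+514+748 = $3930M.
OrbitCom's own top band is Band A ($946M), but forcing OrbitCom→Band A and reassigning the rest optimally gives only $3888M — worse by 42.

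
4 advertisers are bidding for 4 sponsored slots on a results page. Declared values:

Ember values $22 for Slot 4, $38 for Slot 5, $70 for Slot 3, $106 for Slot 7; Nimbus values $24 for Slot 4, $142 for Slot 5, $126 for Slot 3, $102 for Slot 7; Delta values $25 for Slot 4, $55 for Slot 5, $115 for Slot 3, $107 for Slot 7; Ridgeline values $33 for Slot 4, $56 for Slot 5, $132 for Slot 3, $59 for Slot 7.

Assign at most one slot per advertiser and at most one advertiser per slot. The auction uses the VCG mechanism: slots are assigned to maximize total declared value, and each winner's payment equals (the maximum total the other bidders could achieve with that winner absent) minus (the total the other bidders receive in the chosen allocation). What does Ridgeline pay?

Efficient allocation: Ember→Slot 7 ($106), Nimbus→Slot 5 ($142), Delta→Slot 4 ($25), Ridgeline→Slot 3 ($132); total welfare W = $405.
Ridgeline receives Slot 3 at value $132, so the others get W − 132 = $273.
Without Ridgeline: best allocation of the remaining 3 bidders over all 4 slots is Ember→Slot 7 ($106), Nimbus→Slot 5 ($142), Delta→Slot 3 ($115), total $363.
VCG payment = (others' best without Ridgeline) − (others' welfare with Ridgeline) = 363 − 273 = $90.

Ridgeline pays $90.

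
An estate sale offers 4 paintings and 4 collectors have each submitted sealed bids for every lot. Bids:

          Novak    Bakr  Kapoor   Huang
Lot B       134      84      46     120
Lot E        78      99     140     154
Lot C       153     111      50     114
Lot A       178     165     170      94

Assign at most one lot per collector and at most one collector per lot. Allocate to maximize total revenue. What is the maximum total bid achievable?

Maximum total: $578

Optimal: Novak→Lot C ($153), Bakr→Lot A ($165), Kapoor→Lot E ($140), Huang→Lot B ($120) — total 153+165+140+120 = $578.
Column-greedy (each lot in turn goes to its best remaining collector) gives $569, worse by 9.
Every other assignment is strictly worse.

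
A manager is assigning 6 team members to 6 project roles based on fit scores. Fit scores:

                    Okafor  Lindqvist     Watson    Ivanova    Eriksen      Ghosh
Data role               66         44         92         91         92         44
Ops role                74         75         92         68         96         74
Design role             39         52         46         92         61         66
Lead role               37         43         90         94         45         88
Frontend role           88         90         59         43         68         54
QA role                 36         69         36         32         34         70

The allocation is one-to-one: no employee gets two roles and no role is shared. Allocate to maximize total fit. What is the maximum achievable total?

Optimal: Okafor→Frontend role (88 pts), Lindqvist→QA role (69 pts), Watson→Data role (92 pts), Ivanova→Design role (92 pts), Eriksen→Ops role (96 pts), Ghosh→Lead role (88 pts) — total 88+69+92+92+96+88 = 525 pts.
Next-best assignment: Okafor→Frontend role, Lindqvist→QA role, Watson→Ops role, Ivanova→Design role, Eriksen→Data role, Ghosh→Lead role = 521 pts.

Maximum total: 525 pts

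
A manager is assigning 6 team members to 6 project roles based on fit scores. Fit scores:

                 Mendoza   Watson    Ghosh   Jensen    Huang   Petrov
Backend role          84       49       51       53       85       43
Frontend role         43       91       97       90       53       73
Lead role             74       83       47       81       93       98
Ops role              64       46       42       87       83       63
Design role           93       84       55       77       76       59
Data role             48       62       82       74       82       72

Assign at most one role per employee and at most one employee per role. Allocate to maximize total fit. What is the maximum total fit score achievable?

Optimal: Mendoza→Design role (93 pts), Watson→Frontend role (91 pts), Ghosh→Data role (82 pts), Jensen→Ops role (87 pts), Huang→Backend role (85 pts), Petrov→Lead role (98 pts) — total 93+91+82+87+85+98 = 536 pts.
Swapping Watson↔Huang (Watson→Backend role 49 pts, Huang→Frontend role 53 pts) loses 74.
Every other assignment is strictly worse.

Maximum total: 536 pts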